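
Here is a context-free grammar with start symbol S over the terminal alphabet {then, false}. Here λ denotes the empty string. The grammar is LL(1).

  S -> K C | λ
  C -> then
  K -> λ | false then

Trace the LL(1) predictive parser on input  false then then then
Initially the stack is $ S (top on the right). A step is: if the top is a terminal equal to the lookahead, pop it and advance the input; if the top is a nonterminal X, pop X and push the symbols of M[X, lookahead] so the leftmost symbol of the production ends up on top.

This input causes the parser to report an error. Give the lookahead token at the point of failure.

     Stack           Input                   Action
  1  $ S             false then then then $  expand S -> K C
  2  $ C K           false then then then $  expand K -> false then
  3  $ C then false  false then then then $  match false
  4  $ C then        then then then $        match then
  5  $ C             then then $             expand C -> then
  6  $ then          then then $             match then
  7  $               then $                  error: stack empty but input remains

then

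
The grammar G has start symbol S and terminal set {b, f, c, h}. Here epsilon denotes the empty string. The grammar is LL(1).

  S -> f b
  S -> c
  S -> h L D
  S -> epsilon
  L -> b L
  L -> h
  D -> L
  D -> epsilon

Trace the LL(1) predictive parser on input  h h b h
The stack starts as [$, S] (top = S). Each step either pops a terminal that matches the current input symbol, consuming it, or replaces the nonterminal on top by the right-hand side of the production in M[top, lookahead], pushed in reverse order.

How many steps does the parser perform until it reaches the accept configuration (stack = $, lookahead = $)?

9

step 1: stack=$ S  input=h h b h $  — expand S -> h L D
step 2: stack=$ D L h  input=h h b h $  — match h
step 3: stack=$ D L  input=h b h $  — expand L -> h
step 4: stack=$ D h  input=h b h $  — match h
step 5: stack=$ D  input=b h $  — expand D -> L
step 6: stack=$ L  input=b h $  — expand L -> b L
step 7: stack=$ L b  input=b h $  — match b
step 8: stack=$ L  input=h $  — expand L -> h
step 9: stack=$ h  input=h $  — match h
Accept reached after 9 steps.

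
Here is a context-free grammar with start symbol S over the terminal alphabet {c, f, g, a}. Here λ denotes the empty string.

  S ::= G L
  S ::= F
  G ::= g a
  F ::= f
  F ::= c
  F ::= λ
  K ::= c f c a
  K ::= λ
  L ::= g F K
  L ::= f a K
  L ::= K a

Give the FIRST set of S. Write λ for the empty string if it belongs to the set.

{λ, c, f, g}

FIRST(G) = {g}
FIRST(F) = {λ, c, f}
FIRST(K) = {λ, c}
FIRST(S) = {λ, c, f, g}  (via G L, F)
FIRST(L) = {a, c, f, g}  (via K a)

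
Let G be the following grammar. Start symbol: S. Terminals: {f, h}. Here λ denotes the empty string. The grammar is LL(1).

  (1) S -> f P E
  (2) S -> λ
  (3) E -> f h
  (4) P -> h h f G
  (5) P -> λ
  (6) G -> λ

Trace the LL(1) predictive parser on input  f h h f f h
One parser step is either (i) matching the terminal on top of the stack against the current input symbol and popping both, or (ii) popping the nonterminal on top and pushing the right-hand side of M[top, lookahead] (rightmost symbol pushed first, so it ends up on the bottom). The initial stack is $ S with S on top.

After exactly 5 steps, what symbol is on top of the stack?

     Stack        Input          Action
  1  $ S          f h h f f h $  expand S -> f P E
  2  $ E P f      f h h f f h $  match f
  3  $ E P        h h f f h $    expand P -> h h f G
  4  $ E G f h h  h h f f h $    match h
  5  $ E G f h    h f f h $      match h
Stack after step 5: $ E G f (top = f).

f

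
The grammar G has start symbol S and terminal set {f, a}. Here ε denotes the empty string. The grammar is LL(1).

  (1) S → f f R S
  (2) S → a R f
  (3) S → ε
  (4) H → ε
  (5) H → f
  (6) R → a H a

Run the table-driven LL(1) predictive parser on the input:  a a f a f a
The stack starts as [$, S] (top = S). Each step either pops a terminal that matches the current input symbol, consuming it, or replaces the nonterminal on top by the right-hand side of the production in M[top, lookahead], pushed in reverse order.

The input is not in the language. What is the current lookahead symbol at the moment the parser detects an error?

     Stack      Input          Action
  1  $ S        a a f a f a $  expand S → a R f
  2  $ f R a    a a f a f a $  match a
  3  $ f R      a f a f a $    expand R → a H a
  4  $ f a H a  a f a f a $    match a
  5  $ f a H    f a f a $      expand H → f
  6  $ f a f    f a f a $      match f
  7  $ f a      a f a $        match a
  8  $ f        f a $          match f
  9  $          a $            error: stack empty but input remains

a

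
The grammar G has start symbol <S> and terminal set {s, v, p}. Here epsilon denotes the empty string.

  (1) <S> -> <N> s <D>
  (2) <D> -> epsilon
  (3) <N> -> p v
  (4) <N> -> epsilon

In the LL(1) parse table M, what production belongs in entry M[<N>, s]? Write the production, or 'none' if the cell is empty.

FIRST(<D>): from <D>->epsilon we get {epsilon}. So FIRST(<D>) = {epsilon}.
FIRST(<N>): from <N>->p v we get {p}; from <N>->epsilon we get {epsilon}. So FIRST(<N>) = {epsilon, p}.
FIRST(<S>): from <S>-><N> s <D> we get {p, s}. So FIRST(<S>) = {p, s}.
FOLLOW(<S>) includes $ since <S> is the start symbol.
FOLLOW(<N>): in <S>-><N> s <D>, <N> is followed by s <D> with FIRST {s}. Thus FOLLOW(<N>) = {s}.
For <N> -> p v: FIRST(p v) = {p}, so it goes in M[<N>, t] for t ∈ {p}.
For <N> -> epsilon: FIRST(epsilon) = {epsilon}, so it goes in M[<N>, t] for t ∈ {}; since epsilon ∈ FIRST, also for every t ∈ FOLLOW(<N>) = {s}.

<N> -> epsilon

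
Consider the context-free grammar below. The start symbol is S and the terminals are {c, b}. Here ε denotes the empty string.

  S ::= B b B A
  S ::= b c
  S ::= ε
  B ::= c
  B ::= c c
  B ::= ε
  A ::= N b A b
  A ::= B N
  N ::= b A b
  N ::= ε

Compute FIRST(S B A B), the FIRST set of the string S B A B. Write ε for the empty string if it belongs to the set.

{ε, b, c}

FIRST(B): from B::=c we get {c}; from B::=c c we get {c}; from B::=ε we get {ε}. So FIRST(B) = {ε, c}.
FIRST(N): from N::=b A b we get {b}; from N::=ε we get {ε}. So FIRST(N) = {ε, b}.
FIRST(S): from S::=B b B A we get {b, c}; from S::=b c we get {b}; from S::=ε we get {ε}. So FIRST(S) = {ε, b, c}.
FIRST(A): from A::=N b A b we get {b}; from A::=B N we get {ε, b, c}. So FIRST(A) = {ε, b, c}.
FIRST(S B A B): take FIRST of each symbol in turn, carrying on past any symbol whose FIRST contains ε; result {ε, b, c}.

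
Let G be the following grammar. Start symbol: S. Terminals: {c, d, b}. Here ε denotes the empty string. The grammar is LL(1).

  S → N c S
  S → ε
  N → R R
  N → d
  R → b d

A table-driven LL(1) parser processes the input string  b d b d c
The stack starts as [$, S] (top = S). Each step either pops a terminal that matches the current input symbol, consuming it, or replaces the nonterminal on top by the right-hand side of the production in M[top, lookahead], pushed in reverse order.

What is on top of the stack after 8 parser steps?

     Stack        Input        Action
  1  $ S          b d b d c $  expand S → N c S
  2  $ S c N      b d b d c $  expand N → R R
  3  $ S c R R    b d b d c $  expand R → b d
  4  $ S c R d b  b d b d c $  match b
  5  $ S c R d    d b d c $    match d
  6  $ S c R      b d c $      expand R → b d
  7  $ S c d b    b d c $      match b
  8  $ S c d      d c $        match d
Stack after step 8: $ S c (top = c).

c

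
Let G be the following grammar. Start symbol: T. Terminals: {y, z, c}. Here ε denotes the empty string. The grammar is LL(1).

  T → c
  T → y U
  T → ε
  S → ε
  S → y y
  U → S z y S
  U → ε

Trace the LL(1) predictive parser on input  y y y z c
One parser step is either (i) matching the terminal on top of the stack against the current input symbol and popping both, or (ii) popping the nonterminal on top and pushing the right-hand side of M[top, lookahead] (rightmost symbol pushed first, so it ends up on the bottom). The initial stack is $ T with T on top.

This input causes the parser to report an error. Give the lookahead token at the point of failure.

step 1: stack=$ T  input=y y y z c $  — expand T → y U
step 2: stack=$ U y  input=y y y z c $  — match y
step 3: stack=$ U  input=y y z c $  — expand U → S z y S
step 4: stack=$ S y z S  input=y y z c $  — expand S → y y
step 5: stack=$ S y z y y  input=y y z c $  — match y
step 6: stack=$ S y z y  input=y z c $  — match y
step 7: stack=$ S y z  input=z c $  — match z
step 8: stack=$ S y  input=c $  — error: top is terminal y but lookahead is c

c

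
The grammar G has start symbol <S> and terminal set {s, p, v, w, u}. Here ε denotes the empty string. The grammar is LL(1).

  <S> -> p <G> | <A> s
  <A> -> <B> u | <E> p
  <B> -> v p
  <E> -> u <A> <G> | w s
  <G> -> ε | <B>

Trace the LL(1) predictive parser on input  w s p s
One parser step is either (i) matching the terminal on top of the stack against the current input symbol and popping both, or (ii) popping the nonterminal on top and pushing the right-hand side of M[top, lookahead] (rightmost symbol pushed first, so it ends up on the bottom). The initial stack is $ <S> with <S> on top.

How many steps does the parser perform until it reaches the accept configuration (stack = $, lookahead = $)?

step 1: stack=$ <S>  input=w s p s $  — expand <S> -> <A> s
step 2: stack=$ s <A>  input=w s p s $  — expand <A> -> <E> p
step 3: stack=$ s p <E>  input=w s p s $  — expand <E> -> w s
step 4: stack=$ s p s w  input=w s p s $  — match w
step 5: stack=$ s p s  input=s p s $  — match s
step 6: stack=$ s p  input=p s $  — match p
step 7: stack=$ s  input=s $  — match s
Accept reached after 7 steps.

7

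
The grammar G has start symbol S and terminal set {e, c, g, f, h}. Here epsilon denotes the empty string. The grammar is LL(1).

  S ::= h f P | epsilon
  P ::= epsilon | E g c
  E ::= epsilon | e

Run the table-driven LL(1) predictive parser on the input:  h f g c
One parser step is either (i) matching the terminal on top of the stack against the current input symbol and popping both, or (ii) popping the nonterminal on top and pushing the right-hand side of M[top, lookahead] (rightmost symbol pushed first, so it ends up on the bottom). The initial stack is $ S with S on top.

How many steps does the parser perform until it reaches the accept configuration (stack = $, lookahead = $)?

step 1: stack=$ S  input=h f g c $  — expand S ::= h f P
step 2: stack=$ P f h  input=h f g c $  — match h
step 3: stack=$ P f  input=f g c $  — match f
step 4: stack=$ P  input=g c $  — expand P ::= E g c
step 5: stack=$ c g E  input=g c $  — expand E ::= epsilon
step 6: stack=$ c g  input=g c $  — match g
step 7: stack=$ c  input=c $  — match c
Accept reached after 7 steps.

7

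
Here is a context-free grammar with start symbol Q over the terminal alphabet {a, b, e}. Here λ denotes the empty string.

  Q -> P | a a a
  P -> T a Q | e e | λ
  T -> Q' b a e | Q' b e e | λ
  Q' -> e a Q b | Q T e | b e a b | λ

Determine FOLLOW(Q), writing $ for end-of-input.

FIRST(Q): from Q->P we get {λ, a, b, e}; from Q->a a a we get {a}. So FIRST(Q) = {λ, a, b, e}.
FIRST(P): from P->T a Q we get {a, b, e}; from P->e e we get {e}; from P->λ we get {λ}. So FIRST(P) = {λ, a, b, e}.
FIRST(T): from T->Q' b a e we get {a, b, e}; from T->Q' b e e we get {a, b, e}; from T->λ we get {λ}. So FIRST(T) = {λ, a, b, e}.
FIRST(Q'): from Q'->e a Q b we get {e}; from Q'->Q T e we get {a, b, e}; from Q'->b e a b we get {b}; from Q'->λ we get {λ}. So FIRST(Q') = {λ, a, b, e}.
FOLLOW(Q) includes $ since Q is the start symbol.
FOLLOW(T): in P->T a Q, T is followed by a Q with FIRST {a}; in Q'->Q T e, T is followed by e with FIRST {e}. Thus FOLLOW(T) = {a, e}.
FOLLOW(Q'): in T->Q' b a e, Q' is followed by b a e with FIRST {b}; in T->Q' b e e, Q' is followed by b e e with FIRST {b}. Thus FOLLOW(Q') = {b}.
FOLLOW(Q): in P->T a Q, the suffix after Q is empty, so FOLLOW(Q) ⊇ FOLLOW(P) = {$, a, b, e}; in Q'->e a Q b, Q is followed by b with FIRST {b}; in Q'->Q T e, Q is followed by T e with FIRST {a, b, e}. Thus FOLLOW(Q) = {$, a, b, e}.
FOLLOW(P): in Q->P, the suffix after P is empty, so FOLLOW(P) ⊇ FOLLOW(Q) = {$, a, b, e}. Thus FOLLOW(P) = {$, a, b, e}.

{$, a, b, e}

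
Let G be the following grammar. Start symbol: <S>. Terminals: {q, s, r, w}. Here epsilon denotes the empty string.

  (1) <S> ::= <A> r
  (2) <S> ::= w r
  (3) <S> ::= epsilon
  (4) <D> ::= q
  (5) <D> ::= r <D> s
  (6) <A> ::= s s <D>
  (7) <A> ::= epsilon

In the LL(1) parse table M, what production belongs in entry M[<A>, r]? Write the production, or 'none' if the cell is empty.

FIRST(<D>): from <D>::=q we get {q}; from <D>::=r <D> s we get {r}. So FIRST(<D>) = {q, r}.
FIRST(<A>): from <A>::=s s <D> we get {s}; from <A>::=epsilon we get {epsilon}. So FIRST(<A>) = {epsilon, s}.
FIRST(<S>): from <S>::=<A> r we get {r, s}; from <S>::=w r we get {w}; from <S>::=epsilon we get {epsilon}. So FIRST(<S>) = {epsilon, r, s, w}.
FOLLOW(<S>) includes $ since <S> is the start symbol.
FOLLOW(<A>): in <S>::=<A> r, <A> is followed by r with FIRST {r}. Thus FOLLOW(<A>) = {r}.
For <A> ::= s s <D>: FIRST(s s <D>) = {s}, so it goes in M[<A>, t] for t ∈ {s}.
For <A> ::= epsilon: FIRST(epsilon) = {epsilon}, so it goes in M[<A>, t] for t ∈ {}; since epsilon ∈ FIRST, also for every t ∈ FOLLOW(<A>) = {r}.

<A> ::= epsilon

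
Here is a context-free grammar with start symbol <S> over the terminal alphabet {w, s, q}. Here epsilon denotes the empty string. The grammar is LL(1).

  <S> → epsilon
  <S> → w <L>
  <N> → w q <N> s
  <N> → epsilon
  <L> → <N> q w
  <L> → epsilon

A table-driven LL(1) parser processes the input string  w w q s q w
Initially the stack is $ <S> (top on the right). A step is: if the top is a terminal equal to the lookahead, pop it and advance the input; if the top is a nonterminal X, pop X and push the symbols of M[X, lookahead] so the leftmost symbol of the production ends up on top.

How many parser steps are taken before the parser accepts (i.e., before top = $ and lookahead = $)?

10

step 1: stack=$ <S>  input=w w q s q w $  — expand <S> → w <L>
step 2: stack=$ <L> w  input=w w q s q w $  — match w
step 3: stack=$ <L>  input=w q s q w $  — expand <L> → <N> q w
step 4: stack=$ w q <N>  input=w q s q w $  — expand <N> → w q <N> s
step 5: stack=$ w q s <N> q w  input=w q s q w $  — match w
step 6: stack=$ w q s <N> q  input=q s q w $  — match q
step 7: stack=$ w q s <N>  input=s q w $  — expand <N> → epsilon
step 8: stack=$ w q s  input=s q w $  — match s
step 9: stack=$ w q  input=q w $  — match q
step 10: stack=$ w  input=w $  — match w
Accept reached after 10 steps.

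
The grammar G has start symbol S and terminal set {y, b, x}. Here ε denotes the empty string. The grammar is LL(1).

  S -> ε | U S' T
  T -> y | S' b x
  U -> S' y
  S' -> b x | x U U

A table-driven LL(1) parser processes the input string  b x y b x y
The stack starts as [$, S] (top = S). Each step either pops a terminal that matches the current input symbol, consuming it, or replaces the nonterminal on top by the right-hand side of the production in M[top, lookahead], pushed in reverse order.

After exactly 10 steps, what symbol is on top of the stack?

y

step 1: stack=$ S  input=b x y b x y $  — expand S -> U S' T
step 2: stack=$ T S' U  input=b x y b x y $  — expand U -> S' y
step 3: stack=$ T S' y S'  input=b x y b x y $  — expand S' -> b x
step 4: stack=$ T S' y x b  input=b x y b x y $  — match b
step 5: stack=$ T S' y x  input=x y b x y $  — match x
step 6: stack=$ T S' y  input=y b x y $  — match y
step 7: stack=$ T S'  input=b x y $  — expand S' -> b x
step 8: stack=$ T x b  input=b x y $  — match b
step 9: stack=$ T x  input=x y $  — match x
step 10: stack=$ T  input=y $  — expand T -> y
Stack after step 10: $ y (top = y).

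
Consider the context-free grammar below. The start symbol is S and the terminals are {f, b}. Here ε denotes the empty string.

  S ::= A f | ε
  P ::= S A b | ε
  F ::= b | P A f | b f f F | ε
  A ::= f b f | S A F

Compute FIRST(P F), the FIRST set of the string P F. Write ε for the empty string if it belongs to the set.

{ε, b, f}

FIRST(S) = {ε, f}  (via A f)
FIRST(A) = {f}  (via S A F)
FIRST(P) = {ε, f}  (via S A b)
FIRST(F) = {ε, b, f}  (via P A f)
FIRST(P F): take FIRST of each symbol in turn, carrying on past any symbol whose FIRST contains ε; result {ε, b, f}.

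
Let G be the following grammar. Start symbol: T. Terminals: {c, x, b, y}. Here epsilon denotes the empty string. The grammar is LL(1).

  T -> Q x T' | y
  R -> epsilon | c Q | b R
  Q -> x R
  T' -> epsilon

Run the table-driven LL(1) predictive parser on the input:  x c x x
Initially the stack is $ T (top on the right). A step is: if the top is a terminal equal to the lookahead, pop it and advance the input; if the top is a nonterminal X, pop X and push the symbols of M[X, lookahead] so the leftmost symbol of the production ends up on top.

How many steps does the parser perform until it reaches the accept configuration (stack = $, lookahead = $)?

10

step 1: stack=$ T  input=x c x x $  — expand T -> Q x T'
step 2: stack=$ T' x Q  input=x c x x $  — expand Q -> x R
step 3: stack=$ T' x R x  input=x c x x $  — match x
step 4: stack=$ T' x R  input=c x x $  — expand R -> c Q
step 5: stack=$ T' x Q c  input=c x x $  — match c
step 6: stack=$ T' x Q  input=x x $  — expand Q -> x R
step 7: stack=$ T' x R x  input=x x $  — match x
step 8: stack=$ T' x R  input=x $  — expand R -> epsilon
step 9: stack=$ T' x  input=x $  — match x
step 10: stack=$ T'  input=$  — expand T' -> epsilon
Accept reached after 10 steps.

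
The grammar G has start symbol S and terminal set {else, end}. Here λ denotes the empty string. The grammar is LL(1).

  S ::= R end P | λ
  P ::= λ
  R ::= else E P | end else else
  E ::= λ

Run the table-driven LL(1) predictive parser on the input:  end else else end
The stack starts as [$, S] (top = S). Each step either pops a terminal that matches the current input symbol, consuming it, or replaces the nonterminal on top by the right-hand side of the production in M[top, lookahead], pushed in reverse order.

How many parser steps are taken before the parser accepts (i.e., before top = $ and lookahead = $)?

     Stack                  Input                Action
  1  $ S                    end else else end $  expand S ::= R end P
  2  $ P end R              end else else end $  expand R ::= end else else
  3  $ P end else else end  end else else end $  match end
  4  $ P end else else      else else end $      match else
  5  $ P end else           else end $           match else
  6  $ P end                end $                match end
  7  $ P                    $                    expand P ::= λ
Accept reached after 7 steps.

7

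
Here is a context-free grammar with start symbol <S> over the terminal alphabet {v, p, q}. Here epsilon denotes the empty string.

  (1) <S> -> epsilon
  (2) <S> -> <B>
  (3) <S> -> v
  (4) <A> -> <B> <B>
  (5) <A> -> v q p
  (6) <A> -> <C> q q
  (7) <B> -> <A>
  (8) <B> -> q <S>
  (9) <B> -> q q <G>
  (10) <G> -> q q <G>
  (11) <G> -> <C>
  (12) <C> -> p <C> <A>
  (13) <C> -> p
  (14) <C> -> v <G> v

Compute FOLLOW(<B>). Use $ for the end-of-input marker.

{$, p, q, v}

FIRST(<C>): from <C>->p <C> <A> we get {p}; from <C>->p we get {p}; from <C>->v <G> v we get {v}. So FIRST(<C>) = {p, v}.
FIRST(<G>): from <G>->q q <G> we get {q}; from <G>-><C> we get {p, v}. So FIRST(<G>) = {p, q, v}.
FIRST(<S>): from <S>->epsilon we get {epsilon}; from <S>-><B> we get {p, q, v}; from <S>->v we get {v}. So FIRST(<S>) = {epsilon, p, q, v}.
FIRST(<A>): from <A>-><B> <B> we get {p, q, v}; from <A>->v q p we get {v}; from <A>-><C> q q we get {p, v}. So FIRST(<A>) = {p, q, v}.
FIRST(<B>): from <B>-><A> we get {p, q, v}; from <B>->q <S> we get {q}; from <B>->q q <G> we get {q}. So FIRST(<B>) = {p, q, v}.
FOLLOW(<S>) includes $ since <S> is the start symbol.
FOLLOW(<S>): in <B>->q <S>, the suffix after <S> is empty, so FOLLOW(<S>) ⊇ FOLLOW(<B>) = {$, p, q, v}. Thus FOLLOW(<S>) = {$, p, q, v}.
FOLLOW(<A>): in <B>-><A>, the suffix after <A> is empty, so FOLLOW(<A>) ⊇ FOLLOW(<B>) = {$, p, q, v}; in <C>->p <C> <A>, the suffix after <A> is empty, so FOLLOW(<A>) ⊇ FOLLOW(<C>) = {$, p, q, v}. Thus FOLLOW(<A>) = {$, p, q, v}.
FOLLOW(<B>): in <S>-><B>, the suffix after <B> is empty, so FOLLOW(<B>) ⊇ FOLLOW(<S>) = {$, p, q, v}; in <A>-><B> <B> (occurrence 1), <B> is followed by <B> with FIRST {p, q, v}; in <A>-><B> <B> (occurrence 2), the suffix after <B> is empty, so FOLLOW(<B>) ⊇ FOLLOW(<A>) = {$, p, q, v}. Thus FOLLOW(<B>) = {$, p, q, v}.
FOLLOW(<G>): in <B>->q q <G>, the suffix after <G> is empty, so FOLLOW(<G>) ⊇ FOLLOW(<B>) = {$, p, q, v}; in <G>->q q <G>, the suffix after <G> is empty (adds nothing new); in <C>->v <G> v, <G> is followed by v with FIRST {v}. Thus FOLLOW(<G>) = {$, p, q, v}.
FOLLOW(<C>): in <A>-><C> q q, <C> is followed by q q with FIRST {q}; in <G>-><C>, the suffix after <C> is empty, so FOLLOW(<C>) ⊇ FOLLOW(<G>) = {$, p, q, v}; in <C>->p <C> <A>, <C> is followed by <A> with FIRST {p, q, v}. Thus FOLLOW(<C>) = {$, p, q, v}.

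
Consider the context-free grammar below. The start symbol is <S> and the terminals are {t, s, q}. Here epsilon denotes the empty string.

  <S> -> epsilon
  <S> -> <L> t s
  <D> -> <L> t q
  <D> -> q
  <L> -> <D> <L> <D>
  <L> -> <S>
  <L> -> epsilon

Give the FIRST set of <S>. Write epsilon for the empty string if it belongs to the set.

{epsilon, q, t}

FIRST(<S>): from <S>->epsilon we get {epsilon}; from <S>-><L> t s we get {q, t}. So FIRST(<S>) = {epsilon, q, t}.
FIRST(<D>): from <D>-><L> t q we get {q, t}; from <D>->q we get {q}. So FIRST(<D>) = {q, t}.
FIRST(<L>): from <L>-><D> <L> <D> we get {q, t}; from <L>-><S> we get {epsilon, q, t}; from <L>->epsilon we get {epsilon}. So FIRST(<L>) = {epsilon, q, t}.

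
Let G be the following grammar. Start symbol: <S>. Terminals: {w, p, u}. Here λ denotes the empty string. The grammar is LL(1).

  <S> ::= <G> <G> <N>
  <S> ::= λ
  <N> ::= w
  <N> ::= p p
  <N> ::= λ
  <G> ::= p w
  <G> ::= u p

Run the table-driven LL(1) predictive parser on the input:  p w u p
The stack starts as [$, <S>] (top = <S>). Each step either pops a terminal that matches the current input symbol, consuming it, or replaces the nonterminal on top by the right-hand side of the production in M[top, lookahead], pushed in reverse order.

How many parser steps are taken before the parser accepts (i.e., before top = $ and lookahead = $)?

step 1: stack=$ <S>  input=p w u p $  — expand <S> ::= <G> <G> <N>
step 2: stack=$ <N> <G> <G>  input=p w u p $  — expand <G> ::= p w
step 3: stack=$ <N> <G> w p  input=p w u p $  — match p
step 4: stack=$ <N> <G> w  input=w u p $  — match w
step 5: stack=$ <N> <G>  input=u p $  — expand <G> ::= u p
step 6: stack=$ <N> p u  input=u p $  — match u
step 7: stack=$ <N> p  input=p $  — match p
step 8: stack=$ <N>  input=$  — expand <N> ::= λ
Accept reached after 8 steps.

8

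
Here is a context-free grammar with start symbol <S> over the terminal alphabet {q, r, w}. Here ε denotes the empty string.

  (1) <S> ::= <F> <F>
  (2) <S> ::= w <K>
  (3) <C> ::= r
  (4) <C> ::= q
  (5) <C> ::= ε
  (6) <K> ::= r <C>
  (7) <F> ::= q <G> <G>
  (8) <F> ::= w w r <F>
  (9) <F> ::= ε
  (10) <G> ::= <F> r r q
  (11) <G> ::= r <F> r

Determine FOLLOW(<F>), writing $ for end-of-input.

{$, q, r, w}

FIRST(<C>) = {ε, q, r}
FIRST(<K>) = {r}
FIRST(<F>) = {ε, q, w}
FIRST(<S>) = {ε, q, w}  (via <F> <F>)
FIRST(<G>) = {q, r, w}  (via <F> r r q)
FOLLOW(<S>) includes $ since <S> is the start symbol.
FOLLOW(<S>): <S> appears on no right-hand side. Thus FOLLOW(<S>) = {$}.
FOLLOW(<K>): in <S>::=w <K>, the suffix after <K> is empty, so FOLLOW(<K>) ⊇ FOLLOW(<S>) = {$}. Thus FOLLOW(<K>) = {$}.
FOLLOW(<C>): in <K>::=r <C>, the suffix after <C> is empty, so FOLLOW(<C>) ⊇ FOLLOW(<K>) = {$}. Thus FOLLOW(<C>) = {$}.
FOLLOW(<F>): in <S>::=<F> <F> (occurrence 1), <F> is followed by <F> with FIRST {ε, q, w}; in <S>::=<F> <F> (occurrence 1), the suffix after <F> is nullable, so FOLLOW(<F>) ⊇ FOLLOW(<S>) = {$}; in <S>::=<F> <F> (occurrence 2), the suffix after <F> is empty, so FOLLOW(<F>) ⊇ FOLLOW(<S>) = {$}; in <F>::=w w r <F>, the suffix after <F> is empty (adds nothing new); in <G>::=<F> r r q, <F> is followed by r r q with FIRST {r}; in <G>::=r <F> r, <F> is followed by r with FIRST {r}. Thus FOLLOW(<F>) = {$, q, r, w}.
FOLLOW(<G>): in <F>::=q <G> <G> (occurrence 1), <G> is followed by <G> with FIRST {q, r, w}; in <F>::=q <G> <G> (occurrence 2), the suffix after <G> is empty, so FOLLOW(<G>) ⊇ FOLLOW(<F>) = {$, q, r, w}. Thus FOLLOW(<G>) = {$, q, r, w}.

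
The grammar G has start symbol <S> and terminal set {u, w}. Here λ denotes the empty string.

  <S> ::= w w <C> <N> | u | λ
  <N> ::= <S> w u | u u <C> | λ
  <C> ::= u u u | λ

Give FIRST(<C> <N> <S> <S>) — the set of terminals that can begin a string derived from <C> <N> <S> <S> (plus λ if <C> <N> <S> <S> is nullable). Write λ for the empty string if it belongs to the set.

{λ, u, w}

FIRST(<S>): from <S>::=w w <C> <N> we get {w}; from <S>::=u we get {u}; from <S>::=λ we get {λ}. So FIRST(<S>) = {λ, u, w}.
FIRST(<C>): from <C>::=u u u we get {u}; from <C>::=λ we get {λ}. So FIRST(<C>) = {λ, u}.
FIRST(<N>): from <N>::=<S> w u we get {u, w}; from <N>::=u u <C> we get {u}; from <N>::=λ we get {λ}. So FIRST(<N>) = {λ, u, w}.
FIRST(<C> <N> <S> <S>): take FIRST of each symbol in turn, carrying on past any symbol whose FIRST contains λ; result {λ, u, w}.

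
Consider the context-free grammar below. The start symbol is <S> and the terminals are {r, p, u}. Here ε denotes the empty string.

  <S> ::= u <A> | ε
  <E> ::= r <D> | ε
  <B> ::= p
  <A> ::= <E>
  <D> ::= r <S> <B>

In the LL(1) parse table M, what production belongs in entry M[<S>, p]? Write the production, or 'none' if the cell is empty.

<S> ::= ε

FIRST(<S>): from <S>::=u <A> we get {u}; from <S>::=ε we get {ε}. So FIRST(<S>) = {ε, u}.
FIRST(<E>): from <E>::=r <D> we get {r}; from <E>::=ε we get {ε}. So FIRST(<E>) = {ε, r}.
FIRST(<B>): from <B>::=p we get {p}. So FIRST(<B>) = {p}.
FIRST(<D>): from <D>::=r <S> <B> we get {r}. So FIRST(<D>) = {r}.
FIRST(<A>): from <A>::=<E> we get {ε, r}. So FIRST(<A>) = {ε, r}.
FOLLOW(<S>) includes $ since <S> is the start symbol.
FOLLOW(<S>): in <D>::=r <S> <B>, <S> is followed by <B> with FIRST {p}. Thus FOLLOW(<S>) = {$, p}.
For <S> ::= u <A>: FIRST(u <A>) = {u}, so it goes in M[<S>, t] for t ∈ {u}.
For <S> ::= ε: FIRST(ε) = {ε}, so it goes in M[<S>, t] for t ∈ {}; since ε ∈ FIRST, also for every t ∈ FOLLOW(<S>) = {$, p}.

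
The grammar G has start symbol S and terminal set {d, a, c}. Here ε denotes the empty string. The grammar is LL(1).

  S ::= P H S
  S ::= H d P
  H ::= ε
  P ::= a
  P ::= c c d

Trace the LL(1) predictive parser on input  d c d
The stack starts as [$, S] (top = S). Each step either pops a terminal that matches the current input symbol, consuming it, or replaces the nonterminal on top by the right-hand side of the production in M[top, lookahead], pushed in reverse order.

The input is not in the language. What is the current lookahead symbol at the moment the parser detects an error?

step 1: stack=$ S  input=d c d $  — expand S ::= H d P
step 2: stack=$ P d H  input=d c d $  — expand H ::= ε
step 3: stack=$ P d  input=d c d $  — match d
step 4: stack=$ P  input=c d $  — expand P ::= c c d
step 5: stack=$ d c c  input=c d $  — match c
step 6: stack=$ d c  input=d $  — error: top is terminal c but lookahead is d

d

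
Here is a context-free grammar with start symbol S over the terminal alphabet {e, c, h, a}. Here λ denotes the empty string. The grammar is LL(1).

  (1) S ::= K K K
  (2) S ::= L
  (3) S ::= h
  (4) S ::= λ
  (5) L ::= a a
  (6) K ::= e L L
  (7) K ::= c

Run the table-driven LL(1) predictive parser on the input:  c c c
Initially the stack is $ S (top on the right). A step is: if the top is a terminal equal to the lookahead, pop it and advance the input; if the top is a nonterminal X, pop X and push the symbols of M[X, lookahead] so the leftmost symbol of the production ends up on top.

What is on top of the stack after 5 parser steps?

K

step 1: stack=$ S  input=c c c $  — expand S ::= K K K
step 2: stack=$ K K K  input=c c c $  — expand K ::= c
step 3: stack=$ K K c  input=c c c $  — match c
step 4: stack=$ K K  input=c c $  — expand K ::= c
step 5: stack=$ K c  input=c c $  — match c
Stack after step 5: $ K (top = K).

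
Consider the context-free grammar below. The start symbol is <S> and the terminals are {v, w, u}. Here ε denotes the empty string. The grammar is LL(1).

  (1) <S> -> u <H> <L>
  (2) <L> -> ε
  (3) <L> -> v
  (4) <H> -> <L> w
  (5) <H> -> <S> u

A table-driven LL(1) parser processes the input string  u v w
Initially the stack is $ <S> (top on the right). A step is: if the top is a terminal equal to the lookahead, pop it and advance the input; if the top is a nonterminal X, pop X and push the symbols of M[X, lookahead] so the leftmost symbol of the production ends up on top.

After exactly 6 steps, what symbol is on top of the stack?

     Stack        Input    Action
  1  $ <S>        u v w $  expand <S> -> u <H> <L>
  2  $ <L> <H> u  u v w $  match u
  3  $ <L> <H>    v w $    expand <H> -> <L> w
  4  $ <L> w <L>  v w $    expand <L> -> v
  5  $ <L> w v    v w $    match v
  6  $ <L> w      w $      match w
Stack after step 6: $ <L> (top = <L>).

<L>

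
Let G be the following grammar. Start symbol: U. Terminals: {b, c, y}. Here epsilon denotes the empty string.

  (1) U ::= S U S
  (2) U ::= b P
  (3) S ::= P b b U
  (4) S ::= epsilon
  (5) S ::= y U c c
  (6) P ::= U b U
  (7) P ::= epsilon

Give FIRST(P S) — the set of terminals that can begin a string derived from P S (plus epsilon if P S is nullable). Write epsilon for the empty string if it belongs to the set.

FIRST(U): from U::=S U S we get {b, y}; from U::=b P we get {b}. So FIRST(U) = {b, y}.
FIRST(P): from P::=U b U we get {b, y}; from P::=epsilon we get {epsilon}. So FIRST(P) = {epsilon, b, y}.
FIRST(S): from S::=P b b U we get {b, y}; from S::=epsilon we get {epsilon}; from S::=y U c c we get {y}. So FIRST(S) = {epsilon, b, y}.
FIRST(P S): take FIRST of each symbol in turn, carrying on past any symbol whose FIRST contains epsilon; result {epsilon, b, y}.

{epsilon, b, y}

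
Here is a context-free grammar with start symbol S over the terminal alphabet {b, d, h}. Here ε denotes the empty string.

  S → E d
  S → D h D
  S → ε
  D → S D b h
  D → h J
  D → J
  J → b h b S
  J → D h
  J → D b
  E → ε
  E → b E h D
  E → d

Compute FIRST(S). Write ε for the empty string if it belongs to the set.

{ε, b, d, h}

FIRST(E) = {ε, b, d}
FIRST(S) = {ε, b, d, h}  (via E d, D h D)
FIRST(D) = {b, d, h}  (via S D b h, J)
FIRST(J) = {b, d, h}  (via D h, D b)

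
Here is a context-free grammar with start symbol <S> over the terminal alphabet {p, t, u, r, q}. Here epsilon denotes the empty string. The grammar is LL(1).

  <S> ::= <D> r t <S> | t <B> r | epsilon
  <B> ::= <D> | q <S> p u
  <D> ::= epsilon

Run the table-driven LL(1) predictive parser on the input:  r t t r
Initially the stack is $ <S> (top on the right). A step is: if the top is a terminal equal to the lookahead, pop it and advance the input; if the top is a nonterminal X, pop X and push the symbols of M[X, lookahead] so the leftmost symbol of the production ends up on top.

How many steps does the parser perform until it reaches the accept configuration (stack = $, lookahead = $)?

9

step 1: stack=$ <S>  input=r t t r $  — expand <S> ::= <D> r t <S>
step 2: stack=$ <S> t r <D>  input=r t t r $  — expand <D> ::= epsilon
step 3: stack=$ <S> t r  input=r t t r $  — match r
step 4: stack=$ <S> t  input=t t r $  — match t
step 5: stack=$ <S>  input=t r $  — expand <S> ::= t <B> r
step 6: stack=$ r <B> t  input=t r $  — match t
step 7: stack=$ r <B>  input=r $  — expand <B> ::= <D>
step 8: stack=$ r <D>  input=r $  — expand <D> ::= epsilon
step 9: stack=$ r  input=r $  — match r
Accept reached after 9 steps.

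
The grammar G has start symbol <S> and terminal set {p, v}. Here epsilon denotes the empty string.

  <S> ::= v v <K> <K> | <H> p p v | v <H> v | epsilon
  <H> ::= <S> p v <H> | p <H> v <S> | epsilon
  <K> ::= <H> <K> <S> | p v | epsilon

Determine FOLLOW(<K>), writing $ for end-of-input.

{$, p, v}

FIRST(<S>): from <S>::=v v <K> <K> we get {v}; from <S>::=<H> p p v we get {p, v}; from <S>::=v <H> v we get {v}; from <S>::=epsilon we get {epsilon}. So FIRST(<S>) = {epsilon, p, v}.
FIRST(<H>): from <H>::=<S> p v <H> we get {p, v}; from <H>::=p <H> v <S> we get {p}; from <H>::=epsilon we get {epsilon}. So FIRST(<H>) = {epsilon, p, v}.
FIRST(<K>): from <K>::=<H> <K> <S> we get {epsilon, p, v}; from <K>::=p v we get {p}; from <K>::=epsilon we get {epsilon}. So FIRST(<K>) = {epsilon, p, v}.
FOLLOW(<S>) includes $ since <S> is the start symbol.
FOLLOW(<S>): in <H>::=<S> p v <H>, <S> is followed by p v <H> with FIRST {p}; in <H>::=p <H> v <S>, the suffix after <S> is empty, so FOLLOW(<S>) ⊇ FOLLOW(<H>) = {$, p, v}; in <K>::=<H> <K> <S>, the suffix after <S> is empty, so FOLLOW(<S>) ⊇ FOLLOW(<K>) = {$, p, v}. Thus FOLLOW(<S>) = {$, p, v}.
FOLLOW(<K>): in <S>::=v v <K> <K> (occurrence 1), <K> is followed by <K> with FIRST {epsilon, p, v}; in <S>::=v v <K> <K> (occurrence 1), the suffix after <K> is nullable, so FOLLOW(<K>) ⊇ FOLLOW(<S>) = {$, p, v}; in <S>::=v v <K> <K> (occurrence 2), the suffix after <K> is empty, so FOLLOW(<K>) ⊇ FOLLOW(<S>) = {$, p, v}; in <K>::=<H> <K> <S>, <K> is followed by <S> with FIRST {epsilon, p, v}; in <K>::=<H> <K> <S>, the suffix after <K> is nullable (adds nothing new). Thus FOLLOW(<K>) = {$, p, v}.
FOLLOW(<H>): in <S>::=<H> p p v, <H> is followed by p p v with FIRST {p}; in <S>::=v <H> v, <H> is followed by v with FIRST {v}; in <H>::=<S> p v <H>, the suffix after <H> is empty (adds nothing new); in <H>::=p <H> v <S>, <H> is followed by v <S> with FIRST {v}; in <K>::=<H> <K> <S>, <H> is followed by <K> <S> with FIRST {epsilon, p, v}; in <K>::=<H> <K> <S>, the suffix after <H> is nullable, so FOLLOW(<H>) ⊇ FOLLOW(<K>) = {$, p, v}. Thus FOLLOW(<H>) = {$, p, v}.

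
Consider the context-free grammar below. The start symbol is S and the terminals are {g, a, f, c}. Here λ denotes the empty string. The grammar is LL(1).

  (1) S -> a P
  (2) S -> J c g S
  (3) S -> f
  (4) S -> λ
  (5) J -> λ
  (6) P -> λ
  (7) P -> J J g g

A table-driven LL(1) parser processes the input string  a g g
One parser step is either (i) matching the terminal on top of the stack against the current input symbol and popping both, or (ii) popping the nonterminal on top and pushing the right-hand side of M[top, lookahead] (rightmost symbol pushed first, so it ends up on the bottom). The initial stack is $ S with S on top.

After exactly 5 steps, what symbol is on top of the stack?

g

     Stack      Input    Action
  1  $ S        a g g $  expand S -> a P
  2  $ P a      a g g $  match a
  3  $ P        g g $    expand P -> J J g g
  4  $ g g J J  g g $    expand J -> λ
  5  $ g g J    g g $    expand J -> λ
Stack after step 5: $ g g (top = g).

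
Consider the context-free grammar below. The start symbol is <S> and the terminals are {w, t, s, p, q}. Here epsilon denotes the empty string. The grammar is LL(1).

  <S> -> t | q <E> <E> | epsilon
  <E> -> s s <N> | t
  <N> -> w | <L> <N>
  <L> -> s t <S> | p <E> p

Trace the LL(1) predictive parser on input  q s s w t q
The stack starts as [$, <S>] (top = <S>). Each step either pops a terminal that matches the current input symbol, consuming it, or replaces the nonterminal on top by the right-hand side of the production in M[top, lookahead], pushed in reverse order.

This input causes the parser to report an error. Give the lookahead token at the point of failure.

      Stack          Input          Action
   1  $ <S>          q s s w t q $  expand <S> -> q <E> <E>
   2  $ <E> <E> q    q s s w t q $  match q
   3  $ <E> <E>      s s w t q $    expand <E> -> s s <N>
   4  $ <E> <N> s s  s s w t q $    match s
   5  $ <E> <N> s    s w t q $      match s
   6  $ <E> <N>      w t q $        expand <N> -> w
   7  $ <E> w        w t q $        match w
   8  $ <E>          t q $          expand <E> -> t
   9  $ t            t q $          match t
  10  $              q $            error: stack empty but input remains

q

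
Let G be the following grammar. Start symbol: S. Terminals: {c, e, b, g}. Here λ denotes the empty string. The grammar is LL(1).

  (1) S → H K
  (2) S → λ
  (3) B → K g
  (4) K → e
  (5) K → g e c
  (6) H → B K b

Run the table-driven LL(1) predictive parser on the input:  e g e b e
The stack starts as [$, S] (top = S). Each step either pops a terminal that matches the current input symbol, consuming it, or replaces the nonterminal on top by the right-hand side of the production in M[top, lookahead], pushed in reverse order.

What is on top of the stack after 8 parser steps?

step 1: stack=$ S  input=e g e b e $  — expand S → H K
step 2: stack=$ K H  input=e g e b e $  — expand H → B K b
step 3: stack=$ K b K B  input=e g e b e $  — expand B → K g
step 4: stack=$ K b K g K  input=e g e b e $  — expand K → e
step 5: stack=$ K b K g e  input=e g e b e $  — match e
step 6: stack=$ K b K g  input=g e b e $  — match g
step 7: stack=$ K b K  input=e b e $  — expand K → e
step 8: stack=$ K b e  input=e b e $  — match e
Stack after step 8: $ K b (top = b).

b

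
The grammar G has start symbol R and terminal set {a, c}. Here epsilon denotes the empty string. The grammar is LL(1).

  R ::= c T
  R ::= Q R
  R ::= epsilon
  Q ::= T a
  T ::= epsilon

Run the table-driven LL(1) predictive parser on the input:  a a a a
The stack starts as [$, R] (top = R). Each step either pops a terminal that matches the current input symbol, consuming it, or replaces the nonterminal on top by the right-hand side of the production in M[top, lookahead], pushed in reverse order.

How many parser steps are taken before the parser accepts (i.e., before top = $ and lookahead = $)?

17

      Stack    Input      Action
   1  $ R      a a a a $  expand R ::= Q R
   2  $ R Q    a a a a $  expand Q ::= T a
   3  $ R a T  a a a a $  expand T ::= epsilon
   4  $ R a    a a a a $  match a
   5  $ R      a a a $    expand R ::= Q R
   6  $ R Q    a a a $    expand Q ::= T a
   7  $ R a T  a a a $    expand T ::= epsilon
   8  $ R a    a a a $    match a
   9  $ R      a a $      expand R ::= Q R
  10  $ R Q    a a $      expand Q ::= T a
  11  $ R a T  a a $      expand T ::= epsilon
  12  $ R a    a a $      match a
  13  $ R      a $        expand R ::= Q R
  14  $ R Q    a $        expand Q ::= T a
  15  $ R a T  a $        expand T ::= epsilon
  16  $ R a    a $        match a
  17  $ R      $          expand R ::= epsilon
Accept reached after 17 steps.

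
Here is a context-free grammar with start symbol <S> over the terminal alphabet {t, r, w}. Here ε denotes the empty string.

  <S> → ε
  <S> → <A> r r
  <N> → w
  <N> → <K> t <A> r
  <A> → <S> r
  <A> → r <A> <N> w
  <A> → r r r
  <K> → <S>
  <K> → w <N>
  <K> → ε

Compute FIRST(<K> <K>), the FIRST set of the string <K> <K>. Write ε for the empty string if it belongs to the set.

FIRST(<S>): from <S>→ε we get {ε}; from <S>→<A> r r we get {r}. So FIRST(<S>) = {ε, r}.
FIRST(<A>): from <A>→<S> r we get {r}; from <A>→r <A> <N> w we get {r}; from <A>→r r r we get {r}. So FIRST(<A>) = {r}.
FIRST(<K>): from <K>→<S> we get {ε, r}; from <K>→w <N> we get {w}; from <K>→ε we get {ε}. So FIRST(<K>) = {ε, r, w}.
FIRST(<N>): from <N>→w we get {w}; from <N>→<K> t <A> r we get {r, t, w}. So FIRST(<N>) = {r, t, w}.
FIRST(<K> <K>): take FIRST of each symbol in turn, carrying on past any symbol whose FIRST contains ε; result {ε, r, w}.

{ε, r, w}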